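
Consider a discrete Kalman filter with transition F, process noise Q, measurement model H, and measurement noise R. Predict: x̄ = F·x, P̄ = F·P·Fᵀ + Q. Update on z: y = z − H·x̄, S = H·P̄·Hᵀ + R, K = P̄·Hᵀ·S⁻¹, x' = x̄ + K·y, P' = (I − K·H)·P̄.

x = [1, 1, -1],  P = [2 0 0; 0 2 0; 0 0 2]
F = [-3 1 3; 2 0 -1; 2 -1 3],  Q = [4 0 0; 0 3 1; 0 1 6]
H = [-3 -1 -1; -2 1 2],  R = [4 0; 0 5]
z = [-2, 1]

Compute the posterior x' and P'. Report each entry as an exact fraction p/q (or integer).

x̄ = F·x = [-5, 3, -2]
P̄ = F·P·Fᵀ + Q = [42 -18 4; -18 13 3; 4 3 34]
y = z − H·x̄ = [-16, -8]
S = H·P̄·Hᵀ + R = [351 164; 164 374]
K = P̄·Hᵀ·S⁻¹ = [-13236/52189 -7313/52189; 2596/52189 13073/104378; -14329/52189 30149/104378]
x' = x̄ + K·y = [9335/52189, 62739/52189, 4290/52189]
P' = (I − K·H)·P̄ = [22084/52189 -34219/52189 20911/52189; -34219/52189 440603/104378 -256057/104378; 20911/52189 -256057/104378 245223/104378]

x' = [9335/52189, 62739/52189, 4290/52189]
P' = [22084/52189 -34219/52189 20911/52189; -34219/52189 440603/104378 -256057/104378; 20911/52189 -256057/104378 245223/104378]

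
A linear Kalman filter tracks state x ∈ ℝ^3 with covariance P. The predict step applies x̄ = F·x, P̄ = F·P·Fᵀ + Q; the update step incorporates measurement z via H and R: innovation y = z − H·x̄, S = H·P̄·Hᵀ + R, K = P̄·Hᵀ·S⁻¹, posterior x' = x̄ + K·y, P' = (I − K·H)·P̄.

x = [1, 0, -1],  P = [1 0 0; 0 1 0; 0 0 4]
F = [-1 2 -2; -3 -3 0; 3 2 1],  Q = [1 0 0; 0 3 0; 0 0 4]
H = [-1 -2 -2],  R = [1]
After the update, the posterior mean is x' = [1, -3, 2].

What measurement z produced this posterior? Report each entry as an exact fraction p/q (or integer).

x̄ = F·x = [1, -3, 2]
P̄ = F·P·Fᵀ + Q = [22 -3 -7; -3 21 -15; -7 -15 21]
S = H·P̄·Hᵀ + R = [31]
K = P̄·Hᵀ·S⁻¹ = [-2/31; -9/31; -5/31]
x' − x̄ = [0, 0, 0] = K·y
y = (KᵀK)⁻¹·Kᵀ·(x' − x̄) = [0]
z = y + H·x̄ = [0] + [1] = [1]

z = [1]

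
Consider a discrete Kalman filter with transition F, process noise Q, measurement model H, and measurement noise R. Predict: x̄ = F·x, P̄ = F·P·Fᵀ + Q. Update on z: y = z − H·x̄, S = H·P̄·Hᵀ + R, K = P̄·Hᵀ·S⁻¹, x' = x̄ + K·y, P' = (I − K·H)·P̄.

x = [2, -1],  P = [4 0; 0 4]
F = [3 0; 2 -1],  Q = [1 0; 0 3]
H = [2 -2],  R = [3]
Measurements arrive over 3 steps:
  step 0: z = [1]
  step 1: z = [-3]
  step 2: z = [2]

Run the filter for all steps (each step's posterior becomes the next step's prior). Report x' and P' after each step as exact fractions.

step 0: x' = [280/51, 253/51], P' = [1211/51 1172/51; 1172/51 1169/51]
step 1: x' = [-3400/3973, 10969/19865], P' = [39850/3973 35530/3973; 35530/3973 170834/19865]
step 2: x' = [-2418696/3278971, -5619979/3278971], P' = [32718461/3278971 29266766/3278971; 29266766/3278971 28229603/3278971]

step 0: x̄ = F·x = [6, 5]
step 0: P̄ = F·P·Fᵀ + Q = [37 24; 24 23]
step 0: y = z − H·x̄ = [-1]
step 0: S = H·P̄·Hᵀ + R = [51]
step 0: K = P̄·Hᵀ·S⁻¹ = [26/51; 2/51]
step 0: x' = x̄ + K·y = [280/51, 253/51]
step 0: P' = (I − K·H)·P̄ = [1211/51 1172/51; 1172/51 1169/51]
step 1: x̄ = F·x = [280/17, 307/51]
step 1: P̄ = F·P·Fᵀ + Q = [3650/17 1250/17; 1250/17 1478/51]
step 1: y = z − H·x̄ = [-1219/51]
step 1: S = H·P̄·Hᵀ + R = [19865/51]
step 1: K = P̄·Hᵀ·S⁻¹ = [2880/3973; 4544/19865]
step 1: x' = x̄ + K·y = [-3400/3973, 10969/19865]
step 1: P' = (I − K·H)·P̄ = [39850/3973 35530/3973; 35530/3973 170834/19865]
step 2: x̄ = F·x = [-10200/3973, -44969/19865]
step 2: P̄ = F·P·Fᵀ + Q = [362623/3973 132510/3973; 132510/3973 316829/19865]
step 2: y = z − H·x̄ = [51792/19865]
step 2: S = H·P̄·Hᵀ + R = [3278971/19865]
step 2: K = P̄·Hᵀ·S⁻¹ = [2301130/3278971; 691442/3278971]
step 2: x' = x̄ + K·y = [-2418696/3278971, -5619979/3278971]
step 2: P' = (I − K·H)·P̄ = [32718461/3278971 29266766/3278971; 29266766/3278971 28229603/3278971]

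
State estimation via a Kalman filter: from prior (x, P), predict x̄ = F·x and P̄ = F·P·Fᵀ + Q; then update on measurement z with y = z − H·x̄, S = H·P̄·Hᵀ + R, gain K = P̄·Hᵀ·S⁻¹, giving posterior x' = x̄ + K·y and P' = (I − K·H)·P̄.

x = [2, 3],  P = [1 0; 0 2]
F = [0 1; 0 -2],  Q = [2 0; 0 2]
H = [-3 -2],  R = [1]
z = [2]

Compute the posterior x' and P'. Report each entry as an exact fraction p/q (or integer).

x' = [91/29, -166/29]
P' = [100/29 -148/29; -148/29 226/29]

x̄ = F·x = [3, -6]
P̄ = F·P·Fᵀ + Q = [4 -4; -4 10]
y = z − H·x̄ = [-1]
S = H·P̄·Hᵀ + R = [29]
K = P̄·Hᵀ·S⁻¹ = [-4/29; -8/29]
x' = x̄ + K·y = [91/29, -166/29]
P' = (I − K·H)·P̄ = [100/29 -148/29; -148/29 226/29]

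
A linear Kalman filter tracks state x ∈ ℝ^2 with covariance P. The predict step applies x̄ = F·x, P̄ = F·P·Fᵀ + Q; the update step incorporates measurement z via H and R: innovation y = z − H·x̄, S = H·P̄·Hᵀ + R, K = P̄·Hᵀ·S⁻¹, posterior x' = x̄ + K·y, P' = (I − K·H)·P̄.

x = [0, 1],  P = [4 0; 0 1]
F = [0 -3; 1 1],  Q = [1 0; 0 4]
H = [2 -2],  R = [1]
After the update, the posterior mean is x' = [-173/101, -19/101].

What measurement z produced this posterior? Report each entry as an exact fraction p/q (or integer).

z = [-3]

x̄ = F·x = [-3, 1]
P̄ = F·P·Fᵀ + Q = [10 -3; -3 9]
S = H·P̄·Hᵀ + R = [101]
K = P̄·Hᵀ·S⁻¹ = [26/101; -24/101]
x' − x̄ = [130/101, -120/101] = K·y
y = (KᵀK)⁻¹·Kᵀ·(x' − x̄) = [5]
z = y + H·x̄ = [5] + [-8] = [-3]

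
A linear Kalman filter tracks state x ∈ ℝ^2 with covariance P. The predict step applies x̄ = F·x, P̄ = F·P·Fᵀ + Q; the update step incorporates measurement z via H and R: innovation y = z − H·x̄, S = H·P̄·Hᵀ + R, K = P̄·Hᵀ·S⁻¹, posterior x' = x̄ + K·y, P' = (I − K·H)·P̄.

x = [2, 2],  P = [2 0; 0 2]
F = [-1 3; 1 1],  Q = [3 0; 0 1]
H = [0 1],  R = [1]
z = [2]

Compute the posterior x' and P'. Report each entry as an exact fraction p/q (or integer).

x' = [8/3, 7/3]
P' = [61/3 2/3; 2/3 5/6]

x̄ = F·x = [4, 4]
P̄ = F·P·Fᵀ + Q = [23 4; 4 5]
y = z − H·x̄ = [-2]
S = H·P̄·Hᵀ + R = [6]
K = P̄·Hᵀ·S⁻¹ = [2/3; 5/6]
x' = x̄ + K·y = [8/3, 7/3]
P' = (I − K·H)·P̄ = [61/3 2/3; 2/3 5/6]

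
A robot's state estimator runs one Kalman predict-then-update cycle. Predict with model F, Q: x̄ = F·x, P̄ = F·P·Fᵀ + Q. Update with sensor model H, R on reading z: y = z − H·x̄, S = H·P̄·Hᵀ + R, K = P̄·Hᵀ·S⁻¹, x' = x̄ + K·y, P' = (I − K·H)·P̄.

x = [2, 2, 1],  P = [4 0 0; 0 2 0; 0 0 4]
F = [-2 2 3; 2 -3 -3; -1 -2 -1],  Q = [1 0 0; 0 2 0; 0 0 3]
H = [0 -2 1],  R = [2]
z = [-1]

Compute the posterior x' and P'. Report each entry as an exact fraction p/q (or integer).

x̄ = F·x = [3, -5, -7]
P̄ = F·P·Fᵀ + Q = [61 -64 -12; -64 72 16; -12 16 19]
y = z − H·x̄ = [-4]
S = H·P̄·Hᵀ + R = [245]
K = P̄·Hᵀ·S⁻¹ = [116/245; -128/245; -13/245]
x' = x̄ + K·y = [271/245, -713/245, -1663/245]
P' = (I − K·H)·P̄ = [1489/245 -832/245 -1432/245; -832/245 1256/245 2256/245; -1432/245 2256/245 4486/245]

x' = [271/245, -713/245, -1663/245]
P' = [1489/245 -832/245 -1432/245; -832/245 1256/245 2256/245; -1432/245 2256/245 4486/245]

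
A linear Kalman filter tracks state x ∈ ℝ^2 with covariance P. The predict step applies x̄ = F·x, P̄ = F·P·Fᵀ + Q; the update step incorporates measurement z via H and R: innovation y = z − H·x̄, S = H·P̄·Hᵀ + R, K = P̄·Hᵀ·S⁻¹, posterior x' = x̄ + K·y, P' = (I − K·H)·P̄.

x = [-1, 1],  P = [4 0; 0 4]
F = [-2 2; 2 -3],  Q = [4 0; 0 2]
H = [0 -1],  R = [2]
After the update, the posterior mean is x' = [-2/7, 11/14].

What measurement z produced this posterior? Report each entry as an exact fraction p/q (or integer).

x̄ = F·x = [4, -5]
P̄ = F·P·Fᵀ + Q = [36 -40; -40 54]
S = H·P̄·Hᵀ + R = [56]
K = P̄·Hᵀ·S⁻¹ = [5/7; -27/28]
x' − x̄ = [-30/7, 81/14] = K·y
y = (KᵀK)⁻¹·Kᵀ·(x' − x̄) = [-6]
z = y + H·x̄ = [-6] + [5] = [-1]

z = [-1]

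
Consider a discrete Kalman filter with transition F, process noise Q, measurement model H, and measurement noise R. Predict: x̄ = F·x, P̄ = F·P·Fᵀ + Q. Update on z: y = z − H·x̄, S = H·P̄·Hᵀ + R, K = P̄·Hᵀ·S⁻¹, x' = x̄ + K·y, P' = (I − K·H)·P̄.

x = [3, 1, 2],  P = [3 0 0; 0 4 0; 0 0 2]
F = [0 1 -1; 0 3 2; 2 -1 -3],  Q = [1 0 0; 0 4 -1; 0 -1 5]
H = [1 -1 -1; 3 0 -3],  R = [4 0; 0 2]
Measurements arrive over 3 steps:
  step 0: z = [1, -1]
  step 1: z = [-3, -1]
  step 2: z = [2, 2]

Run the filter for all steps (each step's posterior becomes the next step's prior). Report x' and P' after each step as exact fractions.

step 0: x' = [-22772/9911, -784/9911, -19631/9911], P' = [57227/9911 6514/9911 56893/9911; 6514/9911 35610/9911 4396/9911; 56893/9911 4396/9911 58749/9911]
step 1: x' = [-654873/3392581, 6473182/3392581, 1240892/10177743], P' = [125974098/23748067 -20135474/23748067 123975144/23748067; -20135474/23748067 91029370/23748067 -25464552/23748067; 123975144/23748067 -25464552/23748067 381578612/71244201]
step 2: x' = [31746151040/40360489701, -371997726728/443965386711, 1635539922/21141208891], P' = [231117237595/40360489701 -31815762554/40360489701 10803737229/1921928081; -31815762554/40360489701 1660001903138/443965386711 -21271689980/21141208891; 10803737229/1921928081 -21271689980/21141208891 121268102231/21141208891]

step 0: x̄ = F·x = [-1, 7, -1]
step 0: P̄ = F·P·Fᵀ + Q = [7 8 2; 8 48 -25; 2 -25 39]
step 0: y = z − H·x̄ = [8, -1]
step 0: S = H·P̄·Hᵀ + R = [28 27; 27 380]
step 0: K = P̄·Hᵀ·S⁻¹ = [-1545/9911 501/9911; -8373/9911 3177/9911; -1563/9911 -2784/9911]
step 0: x' = x̄ + K·y = [-22772/9911, -784/9911, -19631/9911]
step 0: P' = (I − K·H)·P̄ = [57227/9911 6514/9911 56893/9911; 6514/9911 35610/9911 4396/9911; 56893/9911 4396/9911 58749/9911]
step 1: x̄ = F·x = [18847/9911, -41614/9911, 14133/9911]
step 1: P̄ = F·P·Fᵀ + Q = [95478/9911 -15064/9911 31087/9911; -15064/9911 647882/9911 -250935/9911; 31087/9911 -250935/9911 160418/9911]
step 1: y = z − H·x̄ = [-76061/9911, -24053/9911]
step 1: S = H·P̄·Hᵀ + R = [409506/9911 -126447/9911; -126447/9911 1763320/9911]
step 1: K = P̄·Hᵀ·S⁻¹ = [5533607/23748067 2998431/23748067; -21425073/23748067 7993617/23748067; 16685119/71244201 -4826590/23748067]
step 1: x' = x̄ + K·y = [-654873/3392581, 6473182/3392581, 1240892/10177743]
step 1: P' = (I − K·H)·P̄ = [125974098/23748067 -20135474/23748067 123975144/23748067; -20135474/23748067 91029370/23748067 -25464552/23748067; 123975144/23748067 -25464552/23748067 381578612/71244201]
step 2: x̄ = F·x = [18178654/10177743, 60740422/10177743, -9023820/3392581]
step 2: P̄ = F·P·Fᵀ + Q = [878698235/71244201 132500762/71244201 53257110/23748067; 132500762/71244201 3352360370/71244201 -404795597/23748067; 53257110/23748067 -404795597/23748067 298454789/23748067]
step 2: y = z − H·x̄ = [11948598/3392581, -38464952/3392581]
step 2: S = H·P̄·Hᵀ + R = [799360670/23748067 107632389/23748067; 107632389/23748067 4411055960/23748067]
step 2: K = P̄·Hᵀ·S⁻¹ = [176737835/791382151 2119377893/13453496567; -7663087263/8705203661 48366050743/147988462237; 277127901/1243600523 -3640489068/21141208891]
step 2: x' = x̄ + K·y = [31746151040/40360489701, -371997726728/443965386711, 1635539922/21141208891]
step 2: P' = (I − K·H)·P̄ = [231117237595/40360489701 -31815762554/40360489701 10803737229/1921928081; -31815762554/40360489701 1660001903138/443965386711 -21271689980/21141208891; 10803737229/1921928081 -21271689980/21141208891 121268102231/21141208891]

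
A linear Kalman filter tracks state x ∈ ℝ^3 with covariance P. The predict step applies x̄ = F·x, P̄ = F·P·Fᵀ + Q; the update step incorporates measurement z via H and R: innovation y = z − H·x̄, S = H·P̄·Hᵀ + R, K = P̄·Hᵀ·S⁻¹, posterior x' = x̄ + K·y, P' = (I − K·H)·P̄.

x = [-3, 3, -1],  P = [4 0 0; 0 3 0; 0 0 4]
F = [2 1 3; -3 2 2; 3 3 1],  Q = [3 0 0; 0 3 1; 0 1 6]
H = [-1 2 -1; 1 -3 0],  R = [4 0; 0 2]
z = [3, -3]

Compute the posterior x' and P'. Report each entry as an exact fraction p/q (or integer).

x̄ = F·x = [-6, 13, -1]
P̄ = F·P·Fᵀ + Q = [58 6 45; 6 67 -9; 45 -9 73]
y = z − H·x̄ = [-30, 42]
S = H·P̄·Hᵀ + R = [505 -502; -502 627]
K = P̄·Hᵀ·S⁻¹ = [-36977/64631 -25482/64631; -1713/9233 -4243/9233; -49128/64631 -31912/64631]
x' = x̄ + K·y = [-348720/64631, -6787/9233, 68905/64631]
P' = (I − K·H)·P̄ = [1402971/64631 69235/9233 -285773/64631; 69235/9233 3701/1319 -10569/9233; -285773/64631 -10569/9233 334319/64631]

x' = [-348720/64631, -6787/9233, 68905/64631]
P' = [1402971/64631 69235/9233 -285773/64631; 69235/9233 3701/1319 -10569/9233; -285773/64631 -10569/9233 334319/64631]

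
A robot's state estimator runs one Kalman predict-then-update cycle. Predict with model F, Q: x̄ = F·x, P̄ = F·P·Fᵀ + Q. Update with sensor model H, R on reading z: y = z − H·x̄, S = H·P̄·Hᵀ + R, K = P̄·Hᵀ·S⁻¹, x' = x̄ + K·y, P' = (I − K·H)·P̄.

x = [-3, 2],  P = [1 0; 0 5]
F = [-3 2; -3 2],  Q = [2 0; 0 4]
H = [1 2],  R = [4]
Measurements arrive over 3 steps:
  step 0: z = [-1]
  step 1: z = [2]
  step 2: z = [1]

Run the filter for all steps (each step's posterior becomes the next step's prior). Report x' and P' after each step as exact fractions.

step 0: x̄ = F·x = [13, 13]
step 0: P̄ = F·P·Fᵀ + Q = [31 29; 29 33]
step 0: y = z − H·x̄ = [-40]
step 0: S = H·P̄·Hᵀ + R = [283]
step 0: K = P̄·Hᵀ·S⁻¹ = [89/283; 95/283]
step 0: x' = x̄ + K·y = [119/283, -121/283]
step 0: P' = (I − K·H)·P̄ = [852/283 -248/283; -248/283 314/283]
step 1: x̄ = F·x = [-599/283, -599/283]
step 1: P̄ = F·P·Fᵀ + Q = [12466/283 11900/283; 11900/283 13032/283]
step 1: y = z − H·x̄ = [2363/283]
step 1: S = H·P̄·Hᵀ + R = [113326/283]
step 1: K = P̄·Hᵀ·S⁻¹ = [18133/56663; 18982/56663]
step 1: x' = x̄ + K·y = [31474/56663, 38563/56663]
step 1: P' = (I − K·H)·P̄ = [172260/56663 -49864/56663; -49864/56663 62896/56663]
step 2: x̄ = F·x = [-17296/56663, -17296/56663]
step 2: P̄ = F·P·Fᵀ + Q = [2513618/56663 2400292/56663; 2400292/56663 2626944/56663]
step 2: y = z − H·x̄ = [108551/56663]
step 2: S = H·P̄·Hᵀ + R = [22849214/56663]
step 2: K = P̄·Hᵀ·S⁻¹ = [3657101/11424607; 3827090/11424607]
step 2: x' = x̄ + K·y = [3518733/11424607, 3844386/11424607]
step 2: P' = (I − K·H)·P̄ = [34737348/11424607 -10054472/11424607; -10054472/11424607 12681416/11424607]

step 0: x' = [119/283, -121/283], P' = [852/283 -248/283; -248/283 314/283]
step 1: x' = [31474/56663, 38563/56663], P' = [172260/56663 -49864/56663; -49864/56663 62896/56663]
step 2: x' = [3518733/11424607, 3844386/11424607], P' = [34737348/11424607 -10054472/11424607; -10054472/11424607 12681416/11424607]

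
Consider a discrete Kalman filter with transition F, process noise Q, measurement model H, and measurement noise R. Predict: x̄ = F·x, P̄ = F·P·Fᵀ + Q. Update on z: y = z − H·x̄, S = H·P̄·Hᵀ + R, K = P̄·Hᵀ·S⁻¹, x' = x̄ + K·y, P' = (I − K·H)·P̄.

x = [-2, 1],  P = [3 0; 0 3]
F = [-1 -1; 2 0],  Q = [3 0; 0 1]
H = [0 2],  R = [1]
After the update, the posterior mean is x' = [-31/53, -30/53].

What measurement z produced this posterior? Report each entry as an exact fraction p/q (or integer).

x̄ = F·x = [1, -4]
P̄ = F·P·Fᵀ + Q = [9 -6; -6 13]
S = H·P̄·Hᵀ + R = [53]
K = P̄·Hᵀ·S⁻¹ = [-12/53; 26/53]
x' − x̄ = [-84/53, 182/53] = K·y
y = (KᵀK)⁻¹·Kᵀ·(x' − x̄) = [7]
z = y + H·x̄ = [7] + [-8] = [-1]

z = [-1]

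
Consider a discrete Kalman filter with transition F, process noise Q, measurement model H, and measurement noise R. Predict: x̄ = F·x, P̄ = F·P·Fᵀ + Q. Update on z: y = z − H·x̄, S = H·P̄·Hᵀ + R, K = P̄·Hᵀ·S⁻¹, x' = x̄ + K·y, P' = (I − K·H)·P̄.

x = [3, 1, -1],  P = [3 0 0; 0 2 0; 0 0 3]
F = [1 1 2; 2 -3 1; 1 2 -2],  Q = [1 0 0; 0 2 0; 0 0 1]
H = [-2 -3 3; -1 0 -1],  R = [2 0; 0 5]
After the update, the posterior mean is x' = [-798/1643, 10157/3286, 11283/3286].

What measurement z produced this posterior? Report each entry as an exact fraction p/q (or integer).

x̄ = F·x = [2, 2, 7]
P̄ = F·P·Fᵀ + Q = [18 6 -5; 6 35 -12; -5 -12 24]
S = H·P̄·Hᵀ + R = [953 -49; -49 37]
K = P̄·Hᵀ·S⁻¹ = [-319/3286 -1577/3286; -5367/32860 -1779/32860; 687/6572 -2465/6572]
x' − x̄ = [-4084/1643, 3585/3286, -11719/3286] = K·y
y = (KᵀK)⁻¹·Kᵀ·(x' − x̄) = [-9, 7]
z = y + H·x̄ = [-9, 7] + [11, -9] = [2, -2]

z = [2, -2]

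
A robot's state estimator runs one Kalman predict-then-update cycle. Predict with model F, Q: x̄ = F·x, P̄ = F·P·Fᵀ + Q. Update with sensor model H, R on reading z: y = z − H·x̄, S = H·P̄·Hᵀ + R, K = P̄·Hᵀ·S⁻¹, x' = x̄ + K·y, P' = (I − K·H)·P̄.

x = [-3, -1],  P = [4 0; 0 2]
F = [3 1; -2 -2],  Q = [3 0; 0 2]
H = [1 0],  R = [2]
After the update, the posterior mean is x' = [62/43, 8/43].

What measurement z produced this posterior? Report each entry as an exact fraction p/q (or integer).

x̄ = F·x = [-10, 8]
P̄ = F·P·Fᵀ + Q = [41 -28; -28 26]
S = H·P̄·Hᵀ + R = [43]
K = P̄·Hᵀ·S⁻¹ = [41/43; -28/43]
x' − x̄ = [492/43, -336/43] = K·y
y = (KᵀK)⁻¹·Kᵀ·(x' − x̄) = [12]
z = y + H·x̄ = [12] + [-10] = [2]

z = [2]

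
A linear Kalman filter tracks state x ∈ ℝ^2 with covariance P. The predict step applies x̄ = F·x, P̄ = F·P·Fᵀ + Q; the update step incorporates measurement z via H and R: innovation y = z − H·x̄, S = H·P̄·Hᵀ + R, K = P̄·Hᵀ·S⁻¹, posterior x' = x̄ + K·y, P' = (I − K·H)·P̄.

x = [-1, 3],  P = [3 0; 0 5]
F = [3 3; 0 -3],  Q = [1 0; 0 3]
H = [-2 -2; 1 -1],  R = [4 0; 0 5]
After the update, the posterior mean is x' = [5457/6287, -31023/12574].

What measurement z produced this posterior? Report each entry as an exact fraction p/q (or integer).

z = [3, 3]

x̄ = F·x = [6, -9]
P̄ = F·P·Fᵀ + Q = [73 -45; -45 48]
S = H·P̄·Hᵀ + R = [128 -50; -50 216]
K = P̄·Hᵀ·S⁻¹ = [-1549/6287 3076/6287; -2973/12574 -3051/6287]
x' − x̄ = [-32265/6287, 82143/12574] = K·y
y = (KᵀK)⁻¹·Kᵀ·(x' − x̄) = [-3, -12]
z = y + H·x̄ = [-3, -12] + [6, 15] = [3, 3]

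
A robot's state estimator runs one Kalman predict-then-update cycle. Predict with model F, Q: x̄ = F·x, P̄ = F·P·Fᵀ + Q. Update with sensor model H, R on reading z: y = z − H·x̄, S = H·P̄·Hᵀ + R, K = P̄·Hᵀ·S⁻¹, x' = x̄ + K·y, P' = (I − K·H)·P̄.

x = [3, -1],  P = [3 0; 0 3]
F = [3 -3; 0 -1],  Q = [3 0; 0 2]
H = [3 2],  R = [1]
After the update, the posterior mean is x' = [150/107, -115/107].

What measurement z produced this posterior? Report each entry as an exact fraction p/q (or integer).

z = [2]

x̄ = F·x = [12, 1]
P̄ = F·P·Fᵀ + Q = [57 9; 9 5]
S = H·P̄·Hᵀ + R = [642]
K = P̄·Hᵀ·S⁻¹ = [63/214; 37/642]
x' − x̄ = [-1134/107, -222/107] = K·y
y = (KᵀK)⁻¹·Kᵀ·(x' − x̄) = [-36]
z = y + H·x̄ = [-36] + [38] = [2]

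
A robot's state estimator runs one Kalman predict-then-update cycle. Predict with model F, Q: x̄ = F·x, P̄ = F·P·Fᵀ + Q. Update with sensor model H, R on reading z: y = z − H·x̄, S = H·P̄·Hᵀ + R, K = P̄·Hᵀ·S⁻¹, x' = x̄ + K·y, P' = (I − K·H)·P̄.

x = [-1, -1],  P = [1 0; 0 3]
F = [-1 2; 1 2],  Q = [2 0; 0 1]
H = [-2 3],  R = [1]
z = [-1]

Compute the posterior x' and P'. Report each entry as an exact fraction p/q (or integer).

x̄ = F·x = [-1, -3]
P̄ = F·P·Fᵀ + Q = [15 11; 11 14]
y = z − H·x̄ = [6]
S = H·P̄·Hᵀ + R = [55]
K = P̄·Hᵀ·S⁻¹ = [3/55; 4/11]
x' = x̄ + K·y = [-37/55, -9/11]
P' = (I − K·H)·P̄ = [816/55 109/11; 109/11 74/11]

x' = [-37/55, -9/11]
P' = [816/55 109/11; 109/11 74/11]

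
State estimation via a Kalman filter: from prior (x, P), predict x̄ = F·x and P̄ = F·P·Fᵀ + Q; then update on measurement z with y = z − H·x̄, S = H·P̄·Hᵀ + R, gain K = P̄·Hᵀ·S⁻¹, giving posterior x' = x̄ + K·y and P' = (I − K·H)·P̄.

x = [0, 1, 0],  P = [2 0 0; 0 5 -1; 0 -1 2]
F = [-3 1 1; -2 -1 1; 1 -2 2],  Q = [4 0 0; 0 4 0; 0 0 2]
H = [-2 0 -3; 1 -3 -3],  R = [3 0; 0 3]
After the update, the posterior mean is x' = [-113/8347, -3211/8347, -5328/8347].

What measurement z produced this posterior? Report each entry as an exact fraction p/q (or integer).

z = [2, 3]

x̄ = F·x = [1, -1, -2]
P̄ = F·P·Fᵀ + Q = [27 9 -12; 9 21 14; -12 14 40]
S = H·P̄·Hᵀ + R = [327 450; 450 849]
K = P̄·Hᵀ·S⁻¹ = [-3498/8347 2208/8347; -860/8347 -488/8347; -356/8347 -1522/8347]
x' − x̄ = [-8460/8347, 5136/8347, 11366/8347] = K·y
y = (KᵀK)⁻¹·Kᵀ·(x' − x̄) = [-2, -7]
z = y + H·x̄ = [-2, -7] + [4, 10] = [2, 3]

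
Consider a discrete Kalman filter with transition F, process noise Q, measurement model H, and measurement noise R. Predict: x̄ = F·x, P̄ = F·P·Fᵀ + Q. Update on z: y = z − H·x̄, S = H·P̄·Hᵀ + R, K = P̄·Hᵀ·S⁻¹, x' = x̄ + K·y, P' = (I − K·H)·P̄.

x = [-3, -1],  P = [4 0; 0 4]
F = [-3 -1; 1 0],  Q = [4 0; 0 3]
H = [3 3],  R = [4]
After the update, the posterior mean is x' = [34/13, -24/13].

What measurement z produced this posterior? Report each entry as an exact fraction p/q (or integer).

z = [2]

x̄ = F·x = [10, -3]
P̄ = F·P·Fᵀ + Q = [44 -12; -12 7]
S = H·P̄·Hᵀ + R = [247]
K = P̄·Hᵀ·S⁻¹ = [96/247; -15/247]
x' − x̄ = [-96/13, 15/13] = K·y
y = (KᵀK)⁻¹·Kᵀ·(x' − x̄) = [-19]
z = y + H·x̄ = [-19] + [21] = [2]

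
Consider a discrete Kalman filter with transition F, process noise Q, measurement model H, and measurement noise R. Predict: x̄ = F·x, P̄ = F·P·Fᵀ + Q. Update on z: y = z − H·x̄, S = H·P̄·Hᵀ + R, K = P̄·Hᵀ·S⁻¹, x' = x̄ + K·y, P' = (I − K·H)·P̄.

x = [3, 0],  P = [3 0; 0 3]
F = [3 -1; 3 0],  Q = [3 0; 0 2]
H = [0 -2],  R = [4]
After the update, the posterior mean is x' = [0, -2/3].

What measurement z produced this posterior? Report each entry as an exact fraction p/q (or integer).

z = [2]

x̄ = F·x = [9, 9]
P̄ = F·P·Fᵀ + Q = [33 27; 27 29]
S = H·P̄·Hᵀ + R = [120]
K = P̄·Hᵀ·S⁻¹ = [-9/20; -29/60]
x' − x̄ = [-9, -29/3] = K·y
y = (KᵀK)⁻¹·Kᵀ·(x' − x̄) = [20]
z = y + H·x̄ = [20] + [-18] = [2]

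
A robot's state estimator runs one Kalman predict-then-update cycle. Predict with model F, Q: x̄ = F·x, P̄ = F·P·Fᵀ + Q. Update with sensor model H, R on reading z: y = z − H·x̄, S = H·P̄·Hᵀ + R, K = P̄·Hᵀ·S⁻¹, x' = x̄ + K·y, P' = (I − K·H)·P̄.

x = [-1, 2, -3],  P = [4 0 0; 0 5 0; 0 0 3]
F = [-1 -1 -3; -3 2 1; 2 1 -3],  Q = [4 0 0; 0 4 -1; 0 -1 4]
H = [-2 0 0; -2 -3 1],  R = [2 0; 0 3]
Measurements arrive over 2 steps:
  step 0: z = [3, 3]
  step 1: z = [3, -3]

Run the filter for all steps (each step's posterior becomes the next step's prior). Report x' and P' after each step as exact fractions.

step 0: x' = [-27649/19872, 48223/19872, 37015/4968], P' = [9805/19872 -4819/19872 1277/4968; -4819/19872 73453/19872 48493/4968; 1277/4968 48493/4968 37573/1242]
step 1: x' = [-5658936541/3719580362, 1945363597/1859790181, -11865776213/3719580362], P' = [928400459/1859790181 -771858329/3719580362 1404905747/3719580362; -771858329/3719580362 3527495525/3719580362 2935869586/1859790181; 1404905747/3719580362 2935869586/1859790181 21913698685/3719580362]

step 0: x̄ = F·x = [8, 4, 9]
step 0: P̄ = F·P·Fᵀ + Q = [40 -7 14; -7 63 -24; 14 -24 52]
step 0: y = z − H·x̄ = [19, 22]
step 0: S = H·P̄·Hᵀ + R = [162 90; 90 786]
step 0: K = P̄·Hᵀ·S⁻¹ = [-9805/19872 -5/6624; 4819/19872 -1861/6624; -1277/4968 251/1656]
step 0: x' = x̄ + K·y = [-27649/19872, 48223/19872, 37015/4968]
step 0: P' = (I − K·H)·P̄ = [9805/19872 -4819/19872 1277/4968; -4819/19872 73453/19872 48493/4968; 1277/4968 48493/4968 37573/1242]
step 1: x̄ = F·x = [-77459/3312, 109151/6624, -451255/19872]
step 1: P̄ = F·P·Fᵀ + Q = [62575/184 -60051/368 886097/3312; -60051/368 69103/736 -884597/6624; 886097/3312 -884597/6624 4358269/19872]
step 1: y = z − H·x̄ = [-72491/1656, 222245/9936]
step 1: S = H·P̄·Hᵀ + R = [62667/46 -127387/828; -127387/828 996421/4968]
step 1: K = P̄·Hᵀ·S⁻¹ = [-928400459/1859790181 1146483/1859790181; 771858329/3719580362 -1055676915/3719580362; -1404905747/3719580362 496223225/3719580362]
step 1: x' = x̄ + K·y = [-5658936541/3719580362, 1945363597/1859790181, -11865776213/3719580362]
step 1: P' = (I − K·H)·P̄ = [928400459/1859790181 -771858329/3719580362 1404905747/3719580362; -771858329/3719580362 3527495525/3719580362 2935869586/1859790181; 1404905747/3719580362 2935869586/1859790181 21913698685/3719580362]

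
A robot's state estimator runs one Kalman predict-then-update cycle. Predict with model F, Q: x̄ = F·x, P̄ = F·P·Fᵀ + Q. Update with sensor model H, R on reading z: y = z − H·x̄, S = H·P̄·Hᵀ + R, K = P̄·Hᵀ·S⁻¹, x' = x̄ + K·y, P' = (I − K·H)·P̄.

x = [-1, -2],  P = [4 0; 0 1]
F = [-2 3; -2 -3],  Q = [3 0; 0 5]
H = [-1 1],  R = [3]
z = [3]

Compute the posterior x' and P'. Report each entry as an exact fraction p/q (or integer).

x' = [1/47, 169/47]
P' = [875/47 812/47; 812/47 881/47]

x̄ = F·x = [-4, 8]
P̄ = F·P·Fᵀ + Q = [28 7; 7 30]
y = z − H·x̄ = [-9]
S = H·P̄·Hᵀ + R = [47]
K = P̄·Hᵀ·S⁻¹ = [-21/47; 23/47]
x' = x̄ + K·y = [1/47, 169/47]
P' = (I − K·H)·P̄ = [875/47 812/47; 812/47 881/47]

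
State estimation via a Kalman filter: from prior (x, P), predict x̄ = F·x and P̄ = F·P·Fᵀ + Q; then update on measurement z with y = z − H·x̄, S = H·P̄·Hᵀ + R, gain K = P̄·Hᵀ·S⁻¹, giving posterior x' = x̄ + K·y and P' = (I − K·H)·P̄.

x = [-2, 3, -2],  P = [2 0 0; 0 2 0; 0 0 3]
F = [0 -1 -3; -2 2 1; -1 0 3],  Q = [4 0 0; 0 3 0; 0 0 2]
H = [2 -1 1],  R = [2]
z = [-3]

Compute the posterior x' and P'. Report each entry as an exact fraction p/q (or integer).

x̄ = F·x = [3, 8, -4]
P̄ = F·P·Fᵀ + Q = [33 -13 -27; -13 22 13; -27 13 31]
y = z − H·x̄ = [3]
S = H·P̄·Hᵀ + R = [105]
K = P̄·Hᵀ·S⁻¹ = [52/105; -1/3; -12/35]
x' = x̄ + K·y = [157/35, 7, -176/35]
P' = (I − K·H)·P̄ = [761/105 13/3 -321/35; 13/3 31/3 1; -321/35 1 653/35]

x' = [157/35, 7, -176/35]
P' = [761/105 13/3 -321/35; 13/3 31/3 1; -321/35 1 653/35]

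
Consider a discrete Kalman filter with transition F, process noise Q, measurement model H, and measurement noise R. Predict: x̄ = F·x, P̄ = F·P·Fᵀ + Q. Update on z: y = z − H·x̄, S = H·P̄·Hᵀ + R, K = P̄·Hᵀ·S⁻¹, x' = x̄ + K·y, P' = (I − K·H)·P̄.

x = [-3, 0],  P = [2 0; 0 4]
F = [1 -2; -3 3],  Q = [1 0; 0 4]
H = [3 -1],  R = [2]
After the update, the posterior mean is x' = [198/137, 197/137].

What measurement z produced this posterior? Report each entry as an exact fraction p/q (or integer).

x̄ = F·x = [-3, 9]
P̄ = F·P·Fᵀ + Q = [19 -30; -30 58]
S = H·P̄·Hᵀ + R = [411]
K = P̄·Hᵀ·S⁻¹ = [29/137; -148/411]
x' − x̄ = [609/137, -1036/137] = K·y
y = (KᵀK)⁻¹·Kᵀ·(x' − x̄) = [21]
z = y + H·x̄ = [21] + [-18] = [3]

z = [3]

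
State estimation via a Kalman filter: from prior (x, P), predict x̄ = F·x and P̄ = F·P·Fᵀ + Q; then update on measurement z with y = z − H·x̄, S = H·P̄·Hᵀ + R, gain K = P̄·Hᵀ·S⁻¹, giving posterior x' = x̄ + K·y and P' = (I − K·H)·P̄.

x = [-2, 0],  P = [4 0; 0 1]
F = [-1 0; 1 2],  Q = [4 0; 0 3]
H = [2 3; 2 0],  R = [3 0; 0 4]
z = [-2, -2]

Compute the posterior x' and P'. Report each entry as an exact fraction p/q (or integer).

x' = [-250/379, -92/379]
P' = [336/379 -222/379; -222/379 537/758]

x̄ = F·x = [2, -2]
P̄ = F·P·Fᵀ + Q = [8 -4; -4 11]
y = z − H·x̄ = [0, -6]
S = H·P̄·Hᵀ + R = [86 8; 8 36]
K = P̄·Hᵀ·S⁻¹ = [2/379 168/379; 241/758 -111/379]
x' = x̄ + K·y = [-250/379, -92/379]
P' = (I − K·H)·P̄ = [336/379 -222/379; -222/379 537/758]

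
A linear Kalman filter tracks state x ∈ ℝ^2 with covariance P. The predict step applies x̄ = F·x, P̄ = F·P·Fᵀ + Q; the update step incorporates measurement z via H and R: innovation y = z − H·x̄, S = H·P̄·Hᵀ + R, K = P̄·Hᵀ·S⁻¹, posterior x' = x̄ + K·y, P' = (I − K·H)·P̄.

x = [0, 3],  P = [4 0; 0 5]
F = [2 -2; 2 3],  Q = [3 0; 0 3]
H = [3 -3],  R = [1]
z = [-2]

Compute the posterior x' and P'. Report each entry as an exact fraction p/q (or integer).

x̄ = F·x = [-6, 9]
P̄ = F·P·Fᵀ + Q = [39 -14; -14 64]
y = z − H·x̄ = [43]
S = H·P̄·Hᵀ + R = [1180]
K = P̄·Hᵀ·S⁻¹ = [159/1180; -117/590]
x' = x̄ + K·y = [-243/1180, 279/590]
P' = (I − K·H)·P̄ = [20739/1180 10343/590; 10343/590 5191/295]

x' = [-243/1180, 279/590]
P' = [20739/1180 10343/590; 10343/590 5191/295]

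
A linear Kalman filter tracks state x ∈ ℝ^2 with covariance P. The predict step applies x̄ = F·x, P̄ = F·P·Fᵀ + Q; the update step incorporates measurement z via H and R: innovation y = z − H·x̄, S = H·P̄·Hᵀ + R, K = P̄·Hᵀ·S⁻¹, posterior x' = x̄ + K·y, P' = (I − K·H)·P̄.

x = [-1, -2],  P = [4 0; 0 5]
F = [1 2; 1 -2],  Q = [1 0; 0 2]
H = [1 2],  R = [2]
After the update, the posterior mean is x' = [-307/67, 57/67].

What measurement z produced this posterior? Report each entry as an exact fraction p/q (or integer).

x̄ = F·x = [-5, 3]
P̄ = F·P·Fᵀ + Q = [25 -16; -16 26]
S = H·P̄·Hᵀ + R = [67]
K = P̄·Hᵀ·S⁻¹ = [-7/67; 36/67]
x' − x̄ = [28/67, -144/67] = K·y
y = (KᵀK)⁻¹·Kᵀ·(x' − x̄) = [-4]
z = y + H·x̄ = [-4] + [1] = [-3]

z = [-3]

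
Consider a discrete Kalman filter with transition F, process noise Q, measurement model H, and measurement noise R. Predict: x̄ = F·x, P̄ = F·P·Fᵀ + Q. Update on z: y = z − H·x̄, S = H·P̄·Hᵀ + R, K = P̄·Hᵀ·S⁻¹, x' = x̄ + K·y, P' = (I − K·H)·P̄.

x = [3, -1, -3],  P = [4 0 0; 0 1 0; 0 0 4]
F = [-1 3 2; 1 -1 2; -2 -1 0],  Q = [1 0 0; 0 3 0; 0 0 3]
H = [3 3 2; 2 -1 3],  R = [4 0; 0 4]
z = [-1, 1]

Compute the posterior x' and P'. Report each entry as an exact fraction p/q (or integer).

x̄ = F·x = [-12, -2, -5]
P̄ = F·P·Fᵀ + Q = [30 9 5; 9 24 -7; 5 -7 20]
y = z − H·x̄ = [51, 38]
S = H·P̄·Hᵀ + R = [708 271; 271 394]
K = P̄·Hᵀ·S⁻¹ = [32152/205511 12311/205511; 40807/205511 -42151/205511; -7471/205511 45302/205511]
x' = x̄ + K·y = [-358562/205511, 68397/205511, 312900/205511]
P' = (I − K·H)·P̄ = [1269500/205511 -550924/205511 -1013560/205511; -550924/205511 325592/205511 419612/205511; -1013560/205511 419612/205511 875980/205511]

x' = [-358562/205511, 68397/205511, 312900/205511]
P' = [1269500/205511 -550924/205511 -1013560/205511; -550924/205511 325592/205511 419612/205511; -1013560/205511 419612/205511 875980/205511]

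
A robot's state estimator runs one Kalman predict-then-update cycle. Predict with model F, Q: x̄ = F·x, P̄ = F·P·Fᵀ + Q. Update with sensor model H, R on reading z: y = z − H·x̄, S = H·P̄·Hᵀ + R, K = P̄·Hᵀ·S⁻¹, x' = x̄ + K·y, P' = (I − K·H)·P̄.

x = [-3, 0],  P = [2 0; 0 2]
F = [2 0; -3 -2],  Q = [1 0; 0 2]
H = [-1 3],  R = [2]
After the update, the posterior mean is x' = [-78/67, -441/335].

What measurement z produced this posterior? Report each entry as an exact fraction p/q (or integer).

z = [-3]

x̄ = F·x = [-6, 9]
P̄ = F·P·Fᵀ + Q = [9 -12; -12 28]
S = H·P̄·Hᵀ + R = [335]
K = P̄·Hᵀ·S⁻¹ = [-9/67; 96/335]
x' − x̄ = [324/67, -3456/335] = K·y
y = (KᵀK)⁻¹·Kᵀ·(x' − x̄) = [-36]
z = y + H·x̄ = [-36] + [33] = [-3]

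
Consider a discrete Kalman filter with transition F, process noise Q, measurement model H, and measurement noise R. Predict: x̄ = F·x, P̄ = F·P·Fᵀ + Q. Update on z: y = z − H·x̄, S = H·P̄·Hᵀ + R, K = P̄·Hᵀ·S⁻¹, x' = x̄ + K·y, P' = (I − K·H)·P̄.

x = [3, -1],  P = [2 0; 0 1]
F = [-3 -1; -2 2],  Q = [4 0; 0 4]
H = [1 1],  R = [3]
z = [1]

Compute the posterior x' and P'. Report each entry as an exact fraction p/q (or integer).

x̄ = F·x = [-8, -8]
P̄ = F·P·Fᵀ + Q = [23 10; 10 16]
y = z − H·x̄ = [17]
S = H·P̄·Hᵀ + R = [62]
K = P̄·Hᵀ·S⁻¹ = [33/62; 13/31]
x' = x̄ + K·y = [65/62, -27/31]
P' = (I − K·H)·P̄ = [337/62 -119/31; -119/31 158/31]

x' = [65/62, -27/31]
P' = [337/62 -119/31; -119/31 158/31]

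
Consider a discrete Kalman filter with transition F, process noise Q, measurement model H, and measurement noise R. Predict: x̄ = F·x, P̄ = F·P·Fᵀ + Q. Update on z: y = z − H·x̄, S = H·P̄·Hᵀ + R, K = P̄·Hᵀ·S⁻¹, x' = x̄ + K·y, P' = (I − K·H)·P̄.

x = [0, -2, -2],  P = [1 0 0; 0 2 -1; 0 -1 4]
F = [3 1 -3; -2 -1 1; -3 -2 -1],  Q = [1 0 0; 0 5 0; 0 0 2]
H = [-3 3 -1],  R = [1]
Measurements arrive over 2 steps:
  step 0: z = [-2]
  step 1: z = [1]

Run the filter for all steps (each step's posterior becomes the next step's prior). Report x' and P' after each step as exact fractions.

step 0: x' = [404/1013, 1856/1013, 6398/1013], P' = [2718/1013 2136/1013 -1518/1013; 2136/1013 3765/1013 4771/1013; -1518/1013 4771/1013 18847/1013]
step 1: x' = [155199/3877004, -10532063/3877004, -36008679/3877004], P' = [11202519/3877004 5185509/3877004 -17154211/3877004; 5185509/3877004 39164959/3877004 101578555/3877004; -17154211/3877004 101578555/3877004 356304447/3877004]

step 0: x̄ = F·x = [4, 0, 6]
step 0: P̄ = F·P·Fᵀ + Q = [54 -24 -6; -24 17 7; -6 7 19]
step 0: y = z − H·x̄ = [16]
step 0: S = H·P̄·Hᵀ + R = [1013]
step 0: K = P̄·Hᵀ·S⁻¹ = [-228/1013; 116/1013; 20/1013]
step 0: x' = x̄ + K·y = [404/1013, 1856/1013, 6398/1013]
step 0: P' = (I − K·H)·P̄ = [2718/1013 2136/1013 -1518/1013; 2136/1013 3765/1013 4771/1013; -1518/1013 4771/1013 18847/1013]
step 1: x̄ = F·x = [-16126/1013, 3734/1013, -11322/1013]
step 1: P̄ = F·P·Fᵀ + Q = [210377/1013 -81872/1013 20072/1013; -81872/1013 43623/1013 16690/1013; 20072/1013 16690/1013 96003/1013]
step 1: y = z − H·x̄ = [-69889/1013]
step 1: S = H·P̄·Hᵀ + R = [3877004/1013]
step 1: K = P̄·Hᵀ·S⁻¹ = [-896819/3877004; 359795/3877004; -106149/3877004]
step 1: x' = x̄ + K·y = [155199/3877004, -10532063/3877004, -36008679/3877004]
step 1: P' = (I − K·H)·P̄ = [11202519/3877004 5185509/3877004 -17154211/3877004; 5185509/3877004 39164959/3877004 101578555/3877004; -17154211/3877004 101578555/3877004 356304447/3877004]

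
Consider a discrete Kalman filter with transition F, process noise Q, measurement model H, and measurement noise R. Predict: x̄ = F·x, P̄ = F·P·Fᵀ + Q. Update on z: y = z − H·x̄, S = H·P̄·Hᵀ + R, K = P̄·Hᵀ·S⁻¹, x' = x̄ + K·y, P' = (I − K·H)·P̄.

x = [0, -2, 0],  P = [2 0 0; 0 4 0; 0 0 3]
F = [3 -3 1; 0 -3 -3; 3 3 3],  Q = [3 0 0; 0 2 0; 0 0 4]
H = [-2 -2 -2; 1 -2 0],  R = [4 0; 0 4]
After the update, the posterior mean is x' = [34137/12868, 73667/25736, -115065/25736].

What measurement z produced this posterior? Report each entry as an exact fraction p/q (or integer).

z = [-2, -3]

x̄ = F·x = [6, 6, -6]
P̄ = F·P·Fᵀ + Q = [60 27 -9; 27 65 -63; -9 -63 85]
S = H·P̄·Hᵀ + R = [484 -40; -40 216]
K = P̄·Hᵀ·S⁻¹ = [-2091/6434 -417/12868; -2081/12868 -13043/25736; -117/12868 13897/25736]
x' − x̄ = [-43071/12868, -80749/25736, 39351/25736] = K·y
y = (KᵀK)⁻¹·Kᵀ·(x' − x̄) = [10, 3]
z = y + H·x̄ = [10, 3] + [-12, -6] = [-2, -3]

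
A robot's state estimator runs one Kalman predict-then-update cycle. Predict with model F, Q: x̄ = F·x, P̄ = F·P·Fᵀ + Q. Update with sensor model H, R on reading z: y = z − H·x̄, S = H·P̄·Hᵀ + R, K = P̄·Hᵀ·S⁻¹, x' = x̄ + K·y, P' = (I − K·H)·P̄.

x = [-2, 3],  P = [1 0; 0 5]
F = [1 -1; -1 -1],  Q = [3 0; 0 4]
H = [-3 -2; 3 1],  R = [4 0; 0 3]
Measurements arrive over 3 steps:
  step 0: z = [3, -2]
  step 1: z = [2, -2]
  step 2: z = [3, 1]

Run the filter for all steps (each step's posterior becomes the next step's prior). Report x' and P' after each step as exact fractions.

step 0: x' = [-273/235, 133/235], P' = [1292/1645 -2172/1645; -2172/1645 4782/1645]
step 1: x' = [-377582/392145, 382716/653575], P' = [52268/78429 -137516/130715; -137516/130715 1506474/653575]
step 2: x' = [173855135/2012756477, -1588428544/2012756477], P' = [1338876140/2012756477 -2115580116/2012756477; -2115580116/2012756477 4638201342/2012756477]

step 0: x̄ = F·x = [-5, -1]
step 0: P̄ = F·P·Fᵀ + Q = [9 4; 4 10]
step 0: y = z − H·x̄ = [-14, 14]
step 0: S = H·P̄·Hᵀ + R = [173 -137; -137 118]
step 0: K = P̄·Hᵀ·S⁻¹ = [117/1645 568/1645; -762/1645 -578/1645]
step 0: x' = x̄ + K·y = [-273/235, 133/235]
step 0: P' = (I − K·H)·P̄ = [1292/1645 -2172/1645; -2172/1645 4782/1645]
step 1: x̄ = F·x = [-406/235, 28/47]
step 1: P̄ = F·P·Fᵀ + Q = [15353/1645 698/329; 698/329 1662/329]
step 1: y = z − H·x̄ = [-468/235, 608/235]
step 1: S = H·P̄·Hᵀ + R = [31411/235 -26601/235; -26601/235 172362/1645]
step 1: K = P̄·Hᵀ·S⁻¹ = [3423/130715 123824/392145; -237552/653575 -185422/653575]
step 1: x' = x̄ + K·y = [-377582/392145, 382716/653575]
step 1: P' = (I − K·H)·P̄ = [52268/78429 -137516/130715; -137516/130715 1506474/653575]
step 2: x̄ = F·x = [-3036058/1960725, 739762/1960725]
step 2: P̄ = F·P·Fᵀ + Q = [15833777/1960725 3212722/1960725; 3212722/1960725 9543542/1960725]
step 2: y = z − H·x̄ = [-69859/78429, 794549/150825]
step 2: S = H·P̄·Hᵀ + R = [9082949/78429 -586171/6033; -586171/6033 13631234/150825]
step 2: K = P̄·Hᵀ·S⁻¹ = [53632953/2012756477 633682768/2012756477; -732415584/2012756477 -569513002/2012756477]
step 2: x' = x̄ + K·y = [173855135/2012756477, -1588428544/2012756477]
step 2: P' = (I − K·H)·P̄ = [1338876140/2012756477 -2115580116/2012756477; -2115580116/2012756477 4638201342/2012756477]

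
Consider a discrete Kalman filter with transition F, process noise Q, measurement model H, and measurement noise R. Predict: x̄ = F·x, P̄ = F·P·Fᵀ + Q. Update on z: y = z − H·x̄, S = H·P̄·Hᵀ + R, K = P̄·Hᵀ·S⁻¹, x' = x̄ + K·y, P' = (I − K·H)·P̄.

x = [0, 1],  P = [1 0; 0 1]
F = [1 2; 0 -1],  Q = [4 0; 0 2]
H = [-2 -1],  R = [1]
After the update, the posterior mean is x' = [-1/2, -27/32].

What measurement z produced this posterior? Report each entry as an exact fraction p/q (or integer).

x̄ = F·x = [2, -1]
P̄ = F·P·Fᵀ + Q = [9 -2; -2 3]
S = H·P̄·Hᵀ + R = [32]
K = P̄·Hᵀ·S⁻¹ = [-1/2; 1/32]
x' − x̄ = [-5/2, 5/32] = K·y
y = (KᵀK)⁻¹·Kᵀ·(x' − x̄) = [5]
z = y + H·x̄ = [5] + [-3] = [2]

z = [2]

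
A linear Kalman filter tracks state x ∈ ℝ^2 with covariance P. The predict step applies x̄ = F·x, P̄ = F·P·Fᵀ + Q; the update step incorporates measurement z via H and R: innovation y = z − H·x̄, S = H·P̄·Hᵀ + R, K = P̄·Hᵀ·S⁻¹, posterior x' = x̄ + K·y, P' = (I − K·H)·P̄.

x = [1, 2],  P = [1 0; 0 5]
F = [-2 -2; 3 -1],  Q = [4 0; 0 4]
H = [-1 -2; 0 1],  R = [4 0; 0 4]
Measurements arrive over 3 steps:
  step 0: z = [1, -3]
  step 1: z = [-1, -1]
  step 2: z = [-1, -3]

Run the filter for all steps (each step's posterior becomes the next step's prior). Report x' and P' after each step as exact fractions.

step 0: x̄ = F·x = [-6, 1]
step 0: P̄ = F·P·Fᵀ + Q = [28 4; 4 18]
step 0: y = z − H·x̄ = [-3, -4]
step 0: S = H·P̄·Hᵀ + R = [120 -40; -40 22]
step 0: K = P̄·Hᵀ·S⁻¹ = [-79/130 -12/13; -2/13 7/13]
step 0: x' = x̄ + K·y = [-63/130, -9/13]
step 0: P' = (I − K·H)·P̄ = [638/65 -48/13; -48/13 28/13]
step 1: x̄ = F·x = [153/65, -99/130]
step 1: P̄ = F·P·Fᵀ + Q = [1452/65 -2588/65; -2588/65 7582/65]
step 1: y = z − H·x̄ = [-11/65, -31/130]
step 1: S = H·P̄·Hᵀ + R = [21688/65 -12576/65; -12576/65 7842/65]
step 1: K = P̄·Hᵀ·S⁻¹ = [-2143/7642 -8938/11463; -1048/3821 6041/11463]
step 1: x' = x̄ + K·y = [59315/22926, -9638/11463]
step 1: P' = (I − K·H)·P̄ = [84362/11463 -35752/11463; -35752/11463 24164/11463]
step 2: x̄ = F·x = [-40039/11463, 197221/22926]
step 2: P̄ = F·P·Fᵀ + Q = [193940/11463 -314836/11463; -314836/11463 1043786/11463]
step 2: y = z − H·x̄ = [48573/3821, -265999/22926]
step 2: S = H·P̄·Hᵀ + R = [1051864/3821 -590912/3821; -590912/3821 1089638/11463]
step 2: K = P̄·Hᵀ·S⁻¹ = [-181739/645250 -241054/322625; -443184/1613125 824227/1613125]
step 2: x' = x̄ + K·y = [205917/129050, -263998/322625]
step 2: P' = (I − K·H)·P̄ = [458382/64525 -964216/322625; -964216/322625 3296908/1613125]

step 0: x' = [-63/130, -9/13], P' = [638/65 -48/13; -48/13 28/13]
step 1: x' = [59315/22926, -9638/11463], P' = [84362/11463 -35752/11463; -35752/11463 24164/11463]
step 2: x' = [205917/129050, -263998/322625], P' = [458382/64525 -964216/322625; -964216/322625 3296908/1613125]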